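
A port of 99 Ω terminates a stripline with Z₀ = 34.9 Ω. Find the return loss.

Γ = (99 − 34.9)/(99 + 34.9) = 0.479
RL = −20·log₁₀|Γ| = −20·log₁₀(0.479)

RL ≈ 6.4 dB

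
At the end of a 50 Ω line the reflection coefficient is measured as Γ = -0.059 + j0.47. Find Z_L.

Z_L = Z_0·(1 + Γ)/(1 − Γ) = 50·(0.941 + j0.47)/(1.06 − j0.47)

Z_L ≈ 28.9 + j35 Ω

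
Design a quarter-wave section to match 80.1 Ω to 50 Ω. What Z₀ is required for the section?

Z_qwt ≈ 63.3 Ω

Z_qwt = √(Z_0·R_L) = √(50 × 80.1) = √4005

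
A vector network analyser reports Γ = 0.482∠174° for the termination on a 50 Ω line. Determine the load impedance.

Z_L ≈ 17.5 + j2.3 Ω

Z_L = Z_0·(1 + Γ)/(1 − Γ) = 50·(0.521 + j0.0504)/(1.48 − j0.0504)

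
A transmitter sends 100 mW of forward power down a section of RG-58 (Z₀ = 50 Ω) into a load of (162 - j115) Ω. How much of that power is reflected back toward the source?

|Γ| = |(112 − j115)/(212 − j115)| = 0.666
|Γ|² = 0.443
P_refl = |Γ|²·P_inc = 44.3 mW, P_del = (1 − |Γ|²)·P_inc = 55.7 mW

P_reflected ≈ 44.3 mW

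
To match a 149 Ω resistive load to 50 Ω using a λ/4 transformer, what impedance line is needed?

Z_qwt ≈ 86.3 Ω

Z_qwt = √(Z_0·R_L) = √(50 × 149) = √7450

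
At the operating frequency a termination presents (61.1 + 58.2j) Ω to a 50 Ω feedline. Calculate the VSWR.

VSWR ≈ 2.79

Γ = (Z_L − Z_0)/(Z_L + Z_0) = (11.1 + j58.2)/(111.1 + j58.2)
|Γ| = 59.2/125 = 0.472
VSWR = (1 + |Γ|)/(1 − |Γ|) = 1.47/0.528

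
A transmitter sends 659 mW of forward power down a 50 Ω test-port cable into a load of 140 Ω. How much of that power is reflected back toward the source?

P_reflected ≈ 148 mW

Γ = (140 − 50)/(140 + 50) = 0.474
|Γ|² = 0.224
P_refl = |Γ|²·P_inc = 148 mW, P_del = (1 − |Γ|²)·P_inc = 511 mW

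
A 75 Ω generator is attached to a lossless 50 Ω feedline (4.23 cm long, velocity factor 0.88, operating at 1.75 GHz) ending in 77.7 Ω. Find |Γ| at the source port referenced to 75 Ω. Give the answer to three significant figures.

|Γ| ≈ 0.393

λ = v/f = 0.88·c / 1.75 GHz = 0.151 m
βl = 2π·l/λ = 2π × 0.28 = 101°
tan(βl) = -5.17
Z_in = Z_0·(Z_L + jZ_0·tanβl)/(Z_0 + jZ_L·tanβl) = 32.9 + j5.58 Ω
Γ_s = (Z_in − Z_s)/(Z_in + Z_s) = (-42.1 + j5.58)/(108 + j5.58), |Γ_s| = 0.393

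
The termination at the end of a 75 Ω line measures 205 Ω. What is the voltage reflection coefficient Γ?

Γ = 0.464

Γ = (Z_L − Z_0)/(Z_L + Z_0) = (205 − 75)/(205 + 75) = 130/280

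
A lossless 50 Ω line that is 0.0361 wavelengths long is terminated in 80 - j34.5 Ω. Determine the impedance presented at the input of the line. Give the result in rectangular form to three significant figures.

Z_in ≈ 56.9 − j37.9 Ω

βl = 2π × 0.0361 = 13°
tan(βl) = tan(13°) = 0.231
Z_in = Z_0·(Z_L + jZ_0·tanβl)/(Z_0 + jZ_L·tanβl)
     = 50·(80 − j23)/(58 + j18.5)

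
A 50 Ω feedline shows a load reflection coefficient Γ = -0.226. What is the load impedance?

Z_L ≈ 31.6 Ω

Z_L = Z_0·(1 + Γ)/(1 − Γ) = 50·(0.774)/(1.23)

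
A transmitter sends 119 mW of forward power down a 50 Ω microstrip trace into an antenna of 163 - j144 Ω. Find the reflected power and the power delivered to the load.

P_reflected ≈ 60.3 mW; P_delivered ≈ 58.7 mW

|Γ| = |(113 − j144)/(213 − j144)| = 0.712
|Γ|² = 0.507
P_refl = |Γ|²·P_inc = 60.3 mW, P_del = (1 − |Γ|²)·P_inc = 58.7 mW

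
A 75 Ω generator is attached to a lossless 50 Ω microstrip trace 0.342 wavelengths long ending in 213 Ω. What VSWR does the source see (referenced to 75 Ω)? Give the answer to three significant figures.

VSWR ≈ 5.36

βl = 2π × 0.342 = 123°
tan(βl) = -1.53
Z_in = Z_0·(Z_L + jZ_0·tanβl)/(Z_0 + jZ_L·tanβl) = 16.3 + j30.1 Ω
Γ_s = (Z_in − Z_s)/(Z_in + Z_s) = (-58.7 + j30.1)/(91.3 + j30.1), |Γ_s| = 0.685
VSWR = (1 + |Γ_s|)/(1 − |Γ_s|)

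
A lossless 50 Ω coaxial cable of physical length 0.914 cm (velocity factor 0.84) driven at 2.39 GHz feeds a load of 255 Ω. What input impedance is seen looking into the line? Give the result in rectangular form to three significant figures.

Z_in ≈ 33.1 − j71.8 Ω

λ = v/f = 0.84·c / 2.39 GHz = 0.105 m
βl = 2π·l/λ = 2π × 0.0867 = 31.2°
tan(βl) = tan(31.2°) = 0.606
Z_in = Z_0·(Z_L + jZ_0·tanβl)/(Z_0 + jZ_L·tanβl)
     = 50·(255 + j30.3)/(50 + j154)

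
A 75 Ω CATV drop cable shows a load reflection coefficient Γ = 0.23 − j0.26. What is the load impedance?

Z_L = Z_0·(1 + Γ)/(1 − Γ) = 75·(1.23 − j0.26)/(0.77 + j0.26)

Z_L ≈ 99.9 − j59 Ω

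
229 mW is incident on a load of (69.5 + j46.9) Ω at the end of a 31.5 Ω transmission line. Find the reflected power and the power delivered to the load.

|Γ| = |(38 + j46.9)/(101 + j46.9)| = 0.542
|Γ|² = 0.294
P_refl = |Γ|²·P_inc = 67.3 mW, P_del = (1 − |Γ|²)·P_inc = 162 mW

P_reflected ≈ 67.3 mW; P_delivered ≈ 162 mW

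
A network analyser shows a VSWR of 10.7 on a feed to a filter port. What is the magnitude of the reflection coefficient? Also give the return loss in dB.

|Γ| ≈ 0.829; return loss ≈ 1.63 dB

|Γ| = (S − 1)/(S + 1) = (10.7 − 1)/(10.7 + 1) = 9.7/11.7
RL = −20·log₁₀|Γ| = −20·log₁₀(0.829)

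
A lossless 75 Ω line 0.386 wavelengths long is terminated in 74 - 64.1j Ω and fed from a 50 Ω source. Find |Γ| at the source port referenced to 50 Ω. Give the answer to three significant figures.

βl = 2π × 0.386 = 139°
tan(βl) = -0.871
Z_in = Z_0·(Z_L + jZ_0·tanβl)/(Z_0 + jZ_L·tanβl) = 162 + j37.9 Ω
Γ_s = (Z_in − Z_s)/(Z_in + Z_s) = (112 + j37.9)/(212 + j37.9), |Γ_s| = 0.549

|Γ| ≈ 0.549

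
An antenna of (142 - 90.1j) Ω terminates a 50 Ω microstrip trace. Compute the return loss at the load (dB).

Γ = (92 − j90.1)/(192 − j90.1), |Γ| = 0.607
RL = −20·log₁₀|Γ| = −20·log₁₀(0.607)

RL ≈ 4.33 dB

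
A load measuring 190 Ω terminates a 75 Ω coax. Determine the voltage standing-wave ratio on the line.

Γ = (190 − 75)/(190 + 75) = 0.434
VSWR = (1 + 0.434)/(1 − 0.434)

VSWR ≈ 2.53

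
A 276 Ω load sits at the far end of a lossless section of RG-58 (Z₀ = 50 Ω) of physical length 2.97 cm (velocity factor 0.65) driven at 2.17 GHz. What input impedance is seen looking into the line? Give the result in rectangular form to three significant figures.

λ = v/f = 0.65·c / 2.17 GHz = 0.0899 m
βl = 2π·l/λ = 2π × 0.331 = 119°
tan(βl) = tan(119°) = -1.81
Z_in = Z_0·(Z_L + jZ_0·tanβl)/(Z_0 + jZ_L·tanβl)
     = 50·(276 − j90.3)/(50 − j498)

Z_in ≈ 11.7 + j26.5 Ω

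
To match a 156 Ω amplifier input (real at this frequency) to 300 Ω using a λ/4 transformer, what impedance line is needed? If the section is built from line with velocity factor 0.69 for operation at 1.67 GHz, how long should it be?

Z_qwt ≈ 216 Ω; length ≈ 3.1 cm

Z_qwt = √(Z_0·R_L) = √(300 × 156) = √46800
λ = 0.69·c/f = 0.124 m, so l = λ/4 = 0.031 m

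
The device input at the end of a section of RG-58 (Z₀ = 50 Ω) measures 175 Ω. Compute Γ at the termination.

Γ = 0.556

Γ = (Z_L − Z_0)/(Z_L + Z_0) = (175 − 50)/(175 + 50) = 125/225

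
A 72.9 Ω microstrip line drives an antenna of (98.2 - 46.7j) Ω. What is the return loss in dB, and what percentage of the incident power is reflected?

Γ = (25.3 − j46.7)/(171.1 − j46.7), |Γ| = 0.299
RL = −20·log₁₀(0.299) = 10.5 dB
P_refl/P_inc = |Γ|² = 0.0897

RL ≈ 10.5 dB; 8.97% of incident power reflected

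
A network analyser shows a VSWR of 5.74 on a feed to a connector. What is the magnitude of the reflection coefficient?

|Γ| = (S − 1)/(S + 1) = (5.74 − 1)/(5.74 + 1) = 4.74/6.74

|Γ| ≈ 0.703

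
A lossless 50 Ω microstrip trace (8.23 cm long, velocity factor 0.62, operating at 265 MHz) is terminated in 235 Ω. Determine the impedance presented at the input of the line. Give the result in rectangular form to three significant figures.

Z_in ≈ 22.3 − j49.9 Ω

λ = v/f = 0.62·c / 265 MHz = 0.702 m
βl = 2π·l/λ = 2π × 0.117 = 42.2°
tan(βl) = tan(42.2°) = 0.907
Z_in = Z_0·(Z_L + jZ_0·tanβl)/(Z_0 + jZ_L·tanβl)
     = 50·(235 + j45.4)/(50 + j213)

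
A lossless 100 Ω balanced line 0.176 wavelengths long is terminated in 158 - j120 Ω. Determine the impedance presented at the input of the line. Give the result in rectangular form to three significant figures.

Z_in ≈ 36.7 − j10.7 Ω

βl = 2π × 0.176 = 63.4°
tan(βl) = tan(63.4°) = 1.99
Z_in = Z_0·(Z_L + jZ_0·tanβl)/(Z_0 + jZ_L·tanβl)
     = 100·(158 + j79.3)/(339 + j315)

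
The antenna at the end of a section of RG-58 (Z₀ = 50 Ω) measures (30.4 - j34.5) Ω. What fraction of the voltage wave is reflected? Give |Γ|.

Γ = (Z_L − Z_0)/(Z_L + Z_0) = (-19.6 − j34.5)/(80.4 − j34.5)
|Γ| = 39.7/87.5

|Γ| ≈ 0.454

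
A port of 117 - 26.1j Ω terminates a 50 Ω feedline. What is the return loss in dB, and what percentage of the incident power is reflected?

RL ≈ 7.42 dB; 18.1% of incident power reflected

Γ = (67 − j26.1)/(167 − j26.1), |Γ| = 0.425
RL = −20·log₁₀(0.425) = 7.42 dB
P_refl/P_inc = |Γ|² = 0.181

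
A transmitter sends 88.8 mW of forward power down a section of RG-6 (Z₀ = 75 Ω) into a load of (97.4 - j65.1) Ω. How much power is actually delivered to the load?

|Γ| = |(22.4 − j65.1)/(172.4 − j65.1)| = 0.374
|Γ|² = 0.14
P_refl = |Γ|²·P_inc = 12.4 mW, P_del = (1 − |Γ|²)·P_inc = 76.4 mW

P_delivered ≈ 76.4 mW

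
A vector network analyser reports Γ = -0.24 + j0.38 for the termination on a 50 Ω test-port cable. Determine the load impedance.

Z_L = Z_0·(1 + Γ)/(1 − Γ) = 50·(0.76 + j0.38)/(1.24 − j0.38)

Z_L ≈ 23.7 + j22.6 Ω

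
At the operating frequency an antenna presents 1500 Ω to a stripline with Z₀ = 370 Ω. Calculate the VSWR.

VSWR ≈ 4.05

For a purely resistive load, VSWR = R_L/Z_0 or Z_0/R_L (whichever > 1) = 1500/370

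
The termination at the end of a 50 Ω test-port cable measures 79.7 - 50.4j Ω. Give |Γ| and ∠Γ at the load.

Γ ≈ 0.42 ∠ -38.3°

Γ = (Z_L − Z_0)/(Z_L + Z_0) = (29.7 − j50.4)/(129.7 − j50.4)
|Γ| = 58.5/139 = 0.42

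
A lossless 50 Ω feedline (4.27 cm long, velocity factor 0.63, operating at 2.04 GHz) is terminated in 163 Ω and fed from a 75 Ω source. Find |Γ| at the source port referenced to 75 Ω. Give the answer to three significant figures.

|Γ| ≈ 0.404

λ = v/f = 0.63·c / 2.04 GHz = 0.0926 m
βl = 2π·l/λ = 2π × 0.461 = 166°
tan(βl) = -0.251
Z_in = Z_0·(Z_L + jZ_0·tanβl)/(Z_0 + jZ_L·tanβl) = 104 + j72.4 Ω
Γ_s = (Z_in − Z_s)/(Z_in + Z_s) = (28.8 + j72.4)/(179 + j72.4), |Γ_s| = 0.404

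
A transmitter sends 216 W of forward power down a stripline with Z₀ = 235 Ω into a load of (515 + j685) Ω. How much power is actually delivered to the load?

P_delivered ≈ 101 W

|Γ| = |(280 + j685)/(750 + j685)| = 0.729
|Γ|² = 0.531
P_refl = |Γ|²·P_inc = 115 W, P_del = (1 − |Γ|²)·P_inc = 101 W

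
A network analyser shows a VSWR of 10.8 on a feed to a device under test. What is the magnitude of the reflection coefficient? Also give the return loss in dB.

|Γ| ≈ 0.831; return loss ≈ 1.61 dB

|Γ| = (S − 1)/(S + 1) = (10.8 − 1)/(10.8 + 1) = 9.8/11.8
RL = −20·log₁₀|Γ| = −20·log₁₀(0.831)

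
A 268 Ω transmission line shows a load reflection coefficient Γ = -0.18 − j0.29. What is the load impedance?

Z_L ≈ 160 − j105 Ω

Z_L = Z_0·(1 + Γ)/(1 − Γ) = 268·(0.82 − j0.29)/(1.18 + j0.29)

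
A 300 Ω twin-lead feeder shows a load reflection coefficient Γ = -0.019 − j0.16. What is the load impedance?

Z_L ≈ 275 − j90.2 Ω

Z_L = Z_0·(1 + Γ)/(1 − Γ) = 300·(0.981 − j0.16)/(1.02 + j0.16)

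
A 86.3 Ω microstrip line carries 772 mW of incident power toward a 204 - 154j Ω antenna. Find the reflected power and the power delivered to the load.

P_reflected ≈ 269 mW; P_delivered ≈ 503 mW

|Γ| = |(117.7 − j154)/(290.3 − j154)| = 0.59
|Γ|² = 0.348
P_refl = |Γ|²·P_inc = 269 mW, P_del = (1 − |Γ|²)·P_inc = 503 mW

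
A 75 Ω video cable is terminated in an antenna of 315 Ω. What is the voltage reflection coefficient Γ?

Γ = 0.615

Γ = (Z_L − Z_0)/(Z_L + Z_0) = (315 − 75)/(315 + 75) = 240/390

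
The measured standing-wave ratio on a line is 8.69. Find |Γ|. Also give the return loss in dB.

|Γ| = (S − 1)/(S + 1) = (8.69 − 1)/(8.69 + 1) = 7.69/9.69
RL = −20·log₁₀|Γ| = −20·log₁₀(0.794)

|Γ| ≈ 0.794; return loss ≈ 2.01 dB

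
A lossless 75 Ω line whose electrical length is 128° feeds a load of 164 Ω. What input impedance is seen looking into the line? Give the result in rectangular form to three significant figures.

Z_in ≈ 49 + j41.1 Ω

tan(βl) = tan(128°) = -1.28
Z_in = Z_0·(Z_L + jZ_0·tanβl)/(Z_0 + jZ_L·tanβl)
     = 75·(164 − j96)/(75 − j210)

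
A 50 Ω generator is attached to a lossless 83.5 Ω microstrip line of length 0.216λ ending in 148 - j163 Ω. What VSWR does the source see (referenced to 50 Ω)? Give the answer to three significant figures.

VSWR ≈ 2.58

βl = 2π × 0.216 = 77.8°
tan(βl) = 4.61
Z_in = Z_0·(Z_L + jZ_0·tanβl)/(Z_0 + jZ_L·tanβl) = 19.8 + j6.05 Ω
Γ_s = (Z_in − Z_s)/(Z_in + Z_s) = (-30.2 + j6.05)/(69.8 + j6.05), |Γ_s| = 0.441
VSWR = (1 + |Γ_s|)/(1 − |Γ_s|)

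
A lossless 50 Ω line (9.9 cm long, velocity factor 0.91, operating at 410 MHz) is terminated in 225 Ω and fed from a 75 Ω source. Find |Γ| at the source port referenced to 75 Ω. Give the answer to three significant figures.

λ = v/f = 0.91·c / 410 MHz = 0.666 m
βl = 2π·l/λ = 2π × 0.149 = 53.5°
tan(βl) = 1.35
Z_in = Z_0·(Z_L + jZ_0·tanβl)/(Z_0 + jZ_L·tanβl) = 16.7 − j34.2 Ω
Γ_s = (Z_in − Z_s)/(Z_in + Z_s) = (-58.3 − j34.2)/(91.7 − j34.2), |Γ_s| = 0.69

|Γ| ≈ 0.69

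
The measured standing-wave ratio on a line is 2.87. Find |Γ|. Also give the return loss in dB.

|Γ| ≈ 0.483; return loss ≈ 6.32 dB

|Γ| = (S − 1)/(S + 1) = (2.87 − 1)/(2.87 + 1) = 1.87/3.87
RL = −20·log₁₀|Γ| = −20·log₁₀(0.483)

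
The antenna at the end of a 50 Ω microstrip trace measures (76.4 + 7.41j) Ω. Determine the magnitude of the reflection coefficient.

|Γ| ≈ 0.217

Γ = (Z_L − Z_0)/(Z_L + Z_0) = (26.4 + j7.41)/(126.4 + j7.41)
|Γ| = 27.4/127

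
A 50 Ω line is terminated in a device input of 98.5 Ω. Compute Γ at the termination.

Γ = 0.327

Γ = (Z_L − Z_0)/(Z_L + Z_0) = (98.5 − 50)/(98.5 + 50) = 48.5/148.5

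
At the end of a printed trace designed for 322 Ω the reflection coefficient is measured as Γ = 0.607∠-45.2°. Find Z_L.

Z_L ≈ 396 − j541 Ω

Z_L = Z_0·(1 + Γ)/(1 − Γ) = 322·(1.43 − j0.431)/(0.572 + j0.431)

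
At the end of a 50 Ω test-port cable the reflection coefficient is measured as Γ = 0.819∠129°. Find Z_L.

Z_L = Z_0·(1 + Γ)/(1 − Γ) = 50·(0.485 + j0.636)/(1.52 − j0.636)

Z_L ≈ 6.09 + j23.6 Ω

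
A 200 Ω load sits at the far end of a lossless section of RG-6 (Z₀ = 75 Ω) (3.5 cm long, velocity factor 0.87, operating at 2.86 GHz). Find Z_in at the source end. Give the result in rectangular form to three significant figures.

Z_in ≈ 53.6 + j61.1 Ω

λ = v/f = 0.87·c / 2.86 GHz = 0.0913 m
βl = 2π·l/λ = 2π × 0.384 = 138°
tan(βl) = tan(138°) = -0.898
Z_in = Z_0·(Z_L + jZ_0·tanβl)/(Z_0 + jZ_L·tanβl)
     = 75·(200 − j67.4)/(75 − j180)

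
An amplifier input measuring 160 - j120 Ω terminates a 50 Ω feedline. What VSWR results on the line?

VSWR ≈ 5.12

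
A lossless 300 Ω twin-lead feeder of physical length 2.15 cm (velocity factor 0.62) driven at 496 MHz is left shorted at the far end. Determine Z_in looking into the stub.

Z_in ≈ +j113 Ω

λ = v/f = 0.62·c / 496 MHz = 0.375 m
βl = 2π·l/λ = 2π × 0.0573 = 20.6°
tan(βl) = 0.377
For a shorted stub, Z_in = jZ_0·tan(βl)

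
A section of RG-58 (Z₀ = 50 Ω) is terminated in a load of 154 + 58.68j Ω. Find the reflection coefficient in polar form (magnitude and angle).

Γ ≈ 0.563 ∠ 13.4°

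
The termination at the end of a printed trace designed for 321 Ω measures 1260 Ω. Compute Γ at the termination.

Γ = (Z_L − Z_0)/(Z_L + Z_0) = (1260 − 321)/(1260 + 321) = 939/1581

Γ = 0.594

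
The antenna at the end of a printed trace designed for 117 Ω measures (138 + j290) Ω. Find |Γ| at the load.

|Γ| ≈ 0.753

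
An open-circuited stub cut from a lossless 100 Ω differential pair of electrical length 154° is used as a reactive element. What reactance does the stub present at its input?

X_in ≈ 205 Ω (inductive)

tan(βl) = -0.488
For an open-circuited stub, Z_in = −jZ_0·cot(βl) = −jZ_0/tan(βl)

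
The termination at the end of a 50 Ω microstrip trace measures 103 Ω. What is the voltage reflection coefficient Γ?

Γ = (Z_L − Z_0)/(Z_L + Z_0) = (103 − 50)/(103 + 50) = 53/153

Γ = 0.346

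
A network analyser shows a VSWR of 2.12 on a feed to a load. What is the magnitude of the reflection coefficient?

|Γ| ≈ 0.359

|Γ| = (S − 1)/(S + 1) = (2.12 − 1)/(2.12 + 1) = 1.12/3.12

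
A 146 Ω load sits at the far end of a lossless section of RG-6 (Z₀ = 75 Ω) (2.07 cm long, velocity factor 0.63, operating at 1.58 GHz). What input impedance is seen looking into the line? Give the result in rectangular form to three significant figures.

Z_in ≈ 45.8 − j27 Ω

λ = v/f = 0.63·c / 1.58 GHz = 0.12 m
βl = 2π·l/λ = 2π × 0.173 = 62.3°
tan(βl) = tan(62.3°) = 1.9
Z_in = Z_0·(Z_L + jZ_0·tanβl)/(Z_0 + jZ_L·tanβl)
     = 75·(146 + j143)/(75 + j278)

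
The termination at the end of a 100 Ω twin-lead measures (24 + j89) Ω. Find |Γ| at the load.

Γ = (Z_L − Z_0)/(Z_L + Z_0) = (-76 + j89)/(124 + j89)
|Γ| = 117/153

|Γ| ≈ 0.767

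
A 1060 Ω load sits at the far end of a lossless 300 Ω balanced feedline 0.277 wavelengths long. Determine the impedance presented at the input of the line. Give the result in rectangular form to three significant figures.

Z_in ≈ 87.2 + j47.2 Ω

βl = 2π × 0.277 = 99.7°
tan(βl) = tan(99.7°) = -5.84
Z_in = Z_0·(Z_L + jZ_0·tanβl)/(Z_0 + jZ_L·tanβl)
     = 300·(1060 − j1750)/(300 − j6190)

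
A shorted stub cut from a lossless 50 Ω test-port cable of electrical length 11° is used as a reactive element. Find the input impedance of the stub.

tan(βl) = 0.194
For a shorted stub, Z_in = jZ_0·tan(βl)

Z_in ≈ +j9.72 Ω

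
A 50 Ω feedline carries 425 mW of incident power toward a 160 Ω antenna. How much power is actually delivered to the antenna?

Γ = (160 − 50)/(160 + 50) = 0.524
|Γ|² = 0.274
P_refl = |Γ|²·P_inc = 117 mW, P_del = (1 − |Γ|²)·P_inc = 308 mW

P_delivered ≈ 308 mW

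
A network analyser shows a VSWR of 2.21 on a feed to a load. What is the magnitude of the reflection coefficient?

|Γ| = (S − 1)/(S + 1) = (2.21 − 1)/(2.21 + 1) = 1.21/3.21

|Γ| ≈ 0.377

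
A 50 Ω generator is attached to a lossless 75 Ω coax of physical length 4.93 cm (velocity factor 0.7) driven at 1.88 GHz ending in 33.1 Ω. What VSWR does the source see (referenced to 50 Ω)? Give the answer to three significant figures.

VSWR ≈ 1.82

λ = v/f = 0.7·c / 1.88 GHz = 0.112 m
βl = 2π·l/λ = 2π × 0.441 = 159°
tan(βl) = -0.386
Z_in = Z_0·(Z_L + jZ_0·tanβl)/(Z_0 + jZ_L·tanβl) = 37 − j22.7 Ω
Γ_s = (Z_in − Z_s)/(Z_in + Z_s) = (-13 − j22.7)/(87 − j22.7), |Γ_s| = 0.291
VSWR = (1 + |Γ_s|)/(1 − |Γ_s|)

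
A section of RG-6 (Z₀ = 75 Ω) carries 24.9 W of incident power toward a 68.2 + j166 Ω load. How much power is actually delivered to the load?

P_delivered ≈ 10.6 W

|Γ| = |(-6.8 + j166)/(143.2 + j166)| = 0.758
|Γ|² = 0.574
P_refl = |Γ|²·P_inc = 14.3 W, P_del = (1 − |Γ|²)·P_inc = 10.6 W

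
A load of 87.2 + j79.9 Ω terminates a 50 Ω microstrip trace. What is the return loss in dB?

RL ≈ 5.11 dB

Γ = (37.2 + j79.9)/(137.2 + j79.9), |Γ| = 0.555
RL = −20·log₁₀|Γ| = −20·log₁₀(0.555)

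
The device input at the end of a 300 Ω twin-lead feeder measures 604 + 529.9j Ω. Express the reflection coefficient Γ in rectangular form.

Γ ≈ 0.506 + j0.29

Γ = (Z_L − Z_0)/(Z_L + Z_0) = (304 + j529.9)/(904 + j529.9)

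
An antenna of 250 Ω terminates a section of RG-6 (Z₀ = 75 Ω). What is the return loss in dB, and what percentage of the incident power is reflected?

RL ≈ 5.38 dB; 29% of incident power reflected

Γ = (250 − 75)/(250 + 75) = 0.538
RL = −20·log₁₀(0.538) = 5.38 dB
P_refl/P_inc = |Γ|² = 0.29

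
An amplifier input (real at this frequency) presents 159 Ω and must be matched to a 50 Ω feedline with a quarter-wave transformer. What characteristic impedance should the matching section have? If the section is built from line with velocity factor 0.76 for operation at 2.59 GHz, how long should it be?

Z_qwt = √(Z_0·R_L) = √(50 × 159) = √7950
λ = 0.76·c/f = 0.088 m, so l = λ/4 = 0.022 m

Z_qwt ≈ 89.2 Ω; length ≈ 2.2 cm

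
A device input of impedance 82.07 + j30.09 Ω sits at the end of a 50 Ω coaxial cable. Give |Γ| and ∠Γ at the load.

Γ ≈ 0.325 ∠ 30.3°

Γ = (Z_L − Z_0)/(Z_L + Z_0) = (32.07 + j30.09)/(132.1 + j30.09)
|Γ| = 44/135 = 0.325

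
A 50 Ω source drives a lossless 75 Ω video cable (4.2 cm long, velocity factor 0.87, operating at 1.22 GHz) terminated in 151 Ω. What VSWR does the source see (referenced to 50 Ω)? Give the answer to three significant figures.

VSWR ≈ 1.6

λ = v/f = 0.87·c / 1.22 GHz = 0.214 m
βl = 2π·l/λ = 2π × 0.196 = 70.7°
tan(βl) = 2.85
Z_in = Z_0·(Z_L + jZ_0·tanβl)/(Z_0 + jZ_L·tanβl) = 40.6 − j19.2 Ω
Γ_s = (Z_in − Z_s)/(Z_in + Z_s) = (-9.4 − j19.2)/(90.6 − j19.2), |Γ_s| = 0.231
VSWR = (1 + |Γ_s|)/(1 − |Γ_s|)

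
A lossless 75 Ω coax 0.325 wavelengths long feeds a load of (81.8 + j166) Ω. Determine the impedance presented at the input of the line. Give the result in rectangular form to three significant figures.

Z_in ≈ 12 + j8.32 Ω

βl = 2π × 0.325 = 117°
tan(βl) = tan(117°) = -1.96
Z_in = Z_0·(Z_L + jZ_0·tanβl)/(Z_0 + jZ_L·tanβl)
     = 75·(81.8 + j18.8)/(401 − j161)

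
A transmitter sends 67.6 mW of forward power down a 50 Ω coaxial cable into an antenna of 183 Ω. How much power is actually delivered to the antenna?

Γ = (183 − 50)/(183 + 50) = 0.571
|Γ|² = 0.326
P_refl = |Γ|²·P_inc = 22 mW, P_del = (1 − |Γ|²)·P_inc = 45.6 mW

P_delivered ≈ 45.6 mW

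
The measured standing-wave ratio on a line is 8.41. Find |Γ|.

|Γ| = (S − 1)/(S + 1) = (8.41 − 1)/(8.41 + 1) = 7.41/9.41

|Γ| ≈ 0.787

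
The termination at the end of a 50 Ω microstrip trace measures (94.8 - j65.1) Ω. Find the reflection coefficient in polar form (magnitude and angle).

Γ ≈ 0.498 ∠ -31.3°

Γ = (Z_L − Z_0)/(Z_L + Z_0) = (44.8 − j65.1)/(144.8 − j65.1)
|Γ| = 79/159 = 0.498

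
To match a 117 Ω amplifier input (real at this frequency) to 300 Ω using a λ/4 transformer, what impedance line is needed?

Z_qwt ≈ 187 Ω

Z_qwt = √(Z_0·R_L) = √(300 × 117) = √35100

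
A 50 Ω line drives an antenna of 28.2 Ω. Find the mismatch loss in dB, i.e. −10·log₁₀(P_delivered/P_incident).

mismatch loss ≈ 0.351 dB

Γ = (28.2 − 50)/(28.2 + 50) = -0.279
|Γ|² = 0.0777, so P_del/P_inc = 1 − |Γ|² = 0.922
ML = −10·log₁₀(1 − |Γ|²)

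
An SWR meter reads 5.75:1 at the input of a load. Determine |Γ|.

|Γ| ≈ 0.704

|Γ| = (S − 1)/(S + 1) = (5.75 − 1)/(5.75 + 1) = 4.75/6.75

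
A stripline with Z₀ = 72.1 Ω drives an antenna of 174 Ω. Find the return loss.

Γ = (174 − 72.1)/(174 + 72.1) = 0.414
RL = −20·log₁₀|Γ| = −20·log₁₀(0.414)

RL ≈ 7.66 dB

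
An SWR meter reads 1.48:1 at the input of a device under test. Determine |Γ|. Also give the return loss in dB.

|Γ| ≈ 0.194; return loss ≈ 14.3 dB

|Γ| = (S − 1)/(S + 1) = (1.48 − 1)/(1.48 + 1) = 0.48/2.48
RL = −20·log₁₀|Γ| = −20·log₁₀(0.194)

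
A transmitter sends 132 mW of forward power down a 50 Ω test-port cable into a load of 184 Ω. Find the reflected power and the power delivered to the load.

Γ = (184 − 50)/(184 + 50) = 0.573
|Γ|² = 0.328
P_refl = |Γ|²·P_inc = 43.3 mW, P_del = (1 − |Γ|²)·P_inc = 88.7 mW

P_reflected ≈ 43.3 mW; P_delivered ≈ 88.7 mW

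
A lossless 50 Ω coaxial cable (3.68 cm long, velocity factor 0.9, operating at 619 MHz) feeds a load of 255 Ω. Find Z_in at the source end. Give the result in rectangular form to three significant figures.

λ = v/f = 0.9·c / 619 MHz = 0.436 m
βl = 2π·l/λ = 2π × 0.0844 = 30.4°
tan(βl) = tan(30.4°) = 0.586
Z_in = Z_0·(Z_L + jZ_0·tanβl)/(Z_0 + jZ_L·tanβl)
     = 50·(255 + j29.3)/(50 + j149)

Z_in ≈ 34.5 − j73.8 Ω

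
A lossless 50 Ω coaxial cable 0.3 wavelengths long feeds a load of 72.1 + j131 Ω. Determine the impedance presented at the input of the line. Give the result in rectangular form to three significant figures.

Z_in ≈ 7.41 + j1.11 Ω

βl = 2π × 0.3 = 108°
tan(βl) = tan(108°) = -3.08
Z_in = Z_0·(Z_L + jZ_0·tanβl)/(Z_0 + jZ_L·tanβl)
     = 50·(72.1 − j22.9)/(453 − j222)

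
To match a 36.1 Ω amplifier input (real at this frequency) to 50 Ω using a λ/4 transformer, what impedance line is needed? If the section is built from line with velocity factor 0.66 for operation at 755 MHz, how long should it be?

Z_qwt ≈ 42.5 Ω; length ≈ 6.56 cm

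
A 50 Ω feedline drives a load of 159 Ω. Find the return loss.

Γ = (159 − 50)/(159 + 50) = 0.522
RL = −20·log₁₀|Γ| = −20·log₁₀(0.522)

RL ≈ 5.65 dB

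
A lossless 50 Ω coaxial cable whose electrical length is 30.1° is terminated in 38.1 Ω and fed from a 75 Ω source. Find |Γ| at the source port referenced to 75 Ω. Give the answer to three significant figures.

|Γ| ≈ 0.288

tan(βl) = 0.58
Z_in = Z_0·(Z_L + jZ_0·tanβl)/(Z_0 + jZ_L·tanβl) = 42.6 + j10.2 Ω
Γ_s = (Z_in − Z_s)/(Z_in + Z_s) = (-32.4 + j10.2)/(118 + j10.2), |Γ_s| = 0.288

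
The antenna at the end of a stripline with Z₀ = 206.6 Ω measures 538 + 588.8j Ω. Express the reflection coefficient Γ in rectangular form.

Γ = (Z_L − Z_0)/(Z_L + Z_0) = (331.4 + j588.8)/(744.6 + j588.8)

Γ ≈ 0.659 + j0.27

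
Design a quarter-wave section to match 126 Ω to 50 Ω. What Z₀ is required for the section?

Z_qwt = √(Z_0·R_L) = √(50 × 126) = √6300

Z_qwt ≈ 79.4 Ω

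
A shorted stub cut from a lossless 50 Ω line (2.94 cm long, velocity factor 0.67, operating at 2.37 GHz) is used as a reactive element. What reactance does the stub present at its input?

λ = v/f = 0.67·c / 2.37 GHz = 0.0848 m
βl = 2π·l/λ = 2π × 0.347 = 125°
tan(βl) = -1.44
For a shorted stub, Z_in = jZ_0·tan(βl)

X_in ≈ -72 Ω (capacitive)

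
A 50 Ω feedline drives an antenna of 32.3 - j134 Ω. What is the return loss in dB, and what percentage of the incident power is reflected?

RL ≈ 1.31 dB; 73.9% of incident power reflected

Γ = (-17.7 − j134)/(82.3 − j134), |Γ| = 0.86
RL = −20·log₁₀(0.86) = 1.31 dB
P_refl/P_inc = |Γ|² = 0.739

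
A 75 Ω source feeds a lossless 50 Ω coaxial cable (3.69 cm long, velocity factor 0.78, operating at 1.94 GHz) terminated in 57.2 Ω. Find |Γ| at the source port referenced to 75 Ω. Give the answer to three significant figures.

|Γ| ≈ 0.252

λ = v/f = 0.78·c / 1.94 GHz = 0.121 m
βl = 2π·l/λ = 2π × 0.306 = 110°
tan(βl) = -2.73
Z_in = Z_0·(Z_L + jZ_0·tanβl)/(Z_0 + jZ_L·tanβl) = 45 + j3.92 Ω
Γ_s = (Z_in − Z_s)/(Z_in + Z_s) = (-30 + j3.92)/(120 + j3.92), |Γ_s| = 0.252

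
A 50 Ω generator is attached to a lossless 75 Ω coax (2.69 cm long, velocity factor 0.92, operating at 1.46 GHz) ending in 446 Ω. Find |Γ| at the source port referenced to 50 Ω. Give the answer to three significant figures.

λ = v/f = 0.92·c / 1.46 GHz = 0.189 m
βl = 2π·l/λ = 2π × 0.142 = 51.2°
tan(βl) = 1.24
Z_in = Z_0·(Z_L + jZ_0·tanβl)/(Z_0 + jZ_L·tanβl) = 20.4 − j57.5 Ω
Γ_s = (Z_in − Z_s)/(Z_in + Z_s) = (-29.6 − j57.5)/(70.4 − j57.5), |Γ_s| = 0.712

|Γ| ≈ 0.712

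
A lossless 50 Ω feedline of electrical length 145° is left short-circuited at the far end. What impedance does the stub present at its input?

Z_in ≈ −j35 Ω

tan(βl) = -0.7
For a short-circuited stub, Z_in = jZ_0·tan(βl)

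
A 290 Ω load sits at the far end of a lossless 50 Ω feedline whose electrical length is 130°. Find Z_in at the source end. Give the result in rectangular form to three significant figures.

Z_in ≈ 14.4 + j39.9 Ω

tan(βl) = tan(130°) = -1.19
Z_in = Z_0·(Z_L + jZ_0·tanβl)/(Z_0 + jZ_L·tanβl)
     = 50·(290 − j59.6)/(50 − j346)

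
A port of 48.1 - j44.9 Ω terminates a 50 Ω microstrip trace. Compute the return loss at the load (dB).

Γ = (-1.9 − j44.9)/(98.1 − j44.9), |Γ| = 0.417
RL = −20·log₁₀|Γ| = −20·log₁₀(0.417)

RL ≈ 7.61 dB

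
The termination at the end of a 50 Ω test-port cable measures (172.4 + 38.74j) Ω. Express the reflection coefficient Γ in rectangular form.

Γ = (Z_L − Z_0)/(Z_L + Z_0) = (122.4 + j38.74)/(222.4 + j38.74)

Γ ≈ 0.564 + j0.076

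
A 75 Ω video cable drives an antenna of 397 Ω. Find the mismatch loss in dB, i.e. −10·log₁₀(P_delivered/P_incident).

Γ = (397 − 75)/(397 + 75) = 0.682
|Γ|² = 0.465, so P_del/P_inc = 1 − |Γ|² = 0.535
ML = −10·log₁₀(1 − |Γ|²)

mismatch loss ≈ 2.72 dB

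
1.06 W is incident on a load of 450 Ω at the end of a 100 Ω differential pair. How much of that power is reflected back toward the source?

P_reflected ≈ 0.429 W

Γ = (450 − 100)/(450 + 100) = 0.636
|Γ|² = 0.405
P_refl = |Γ|²·P_inc = 0.429 W, P_del = (1 − |Γ|²)·P_inc = 0.631 W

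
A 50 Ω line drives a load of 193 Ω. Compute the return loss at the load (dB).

RL ≈ 4.61 dB

Γ = (193 − 50)/(193 + 50) = 0.588
RL = −20·log₁₀|Γ| = −20·log₁₀(0.588)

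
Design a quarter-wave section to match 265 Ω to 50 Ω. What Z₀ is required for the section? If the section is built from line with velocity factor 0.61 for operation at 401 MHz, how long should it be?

Z_qwt ≈ 115 Ω; length ≈ 11.4 cm

Z_qwt = √(Z_0·R_L) = √(50 × 265) = √13250
λ = 0.61·c/f = 0.456 m, so l = λ/4 = 0.114 m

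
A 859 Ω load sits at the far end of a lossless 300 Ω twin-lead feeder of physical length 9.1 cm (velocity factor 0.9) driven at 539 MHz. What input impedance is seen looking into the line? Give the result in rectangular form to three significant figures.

λ = v/f = 0.9·c / 539 MHz = 0.501 m
βl = 2π·l/λ = 2π × 0.182 = 65.4°
tan(βl) = tan(65.4°) = 2.18
Z_in = Z_0·(Z_L + jZ_0·tanβl)/(Z_0 + jZ_L·tanβl)
     = 300·(859 + j655)/(300 + j1880)

Z_in ≈ 124 − j118 Ω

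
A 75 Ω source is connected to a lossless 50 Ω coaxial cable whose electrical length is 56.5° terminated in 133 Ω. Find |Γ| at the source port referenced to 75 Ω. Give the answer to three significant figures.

tan(βl) = 1.51
Z_in = Z_0·(Z_L + jZ_0·tanβl)/(Z_0 + jZ_L·tanβl) = 25.5 − j26.8 Ω
Γ_s = (Z_in − Z_s)/(Z_in + Z_s) = (-49.5 − j26.8)/(100 − j26.8), |Γ_s| = 0.542

|Γ| ≈ 0.542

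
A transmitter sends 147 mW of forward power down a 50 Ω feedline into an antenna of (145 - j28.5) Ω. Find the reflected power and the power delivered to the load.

P_reflected ≈ 37.2 mW; P_delivered ≈ 110 mW

|Γ| = |(95 − j28.5)/(195 − j28.5)| = 0.503
|Γ|² = 0.253
P_refl = |Γ|²·P_inc = 37.2 mW, P_del = (1 − |Γ|²)·P_inc = 110 mW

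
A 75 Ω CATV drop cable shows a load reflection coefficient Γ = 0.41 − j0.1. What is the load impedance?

Z_L ≈ 172 − j41.9 Ω

Z_L = Z_0·(1 + Γ)/(1 − Γ) = 75·(1.41 − j0.1)/(0.59 + j0.1)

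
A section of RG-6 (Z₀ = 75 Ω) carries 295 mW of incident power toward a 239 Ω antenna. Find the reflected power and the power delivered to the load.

Γ = (239 − 75)/(239 + 75) = 0.522
|Γ|² = 0.273
P_refl = |Γ|²·P_inc = 80.5 mW, P_del = (1 − |Γ|²)·P_inc = 215 mW

P_reflected ≈ 80.5 mW; P_delivered ≈ 215 mW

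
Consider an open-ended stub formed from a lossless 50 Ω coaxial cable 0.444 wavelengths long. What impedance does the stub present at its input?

βl = 2π × 0.444 = 160°
tan(βl) = -0.367
For an open-ended stub, Z_in = −jZ_0·cot(βl) = −jZ_0/tan(βl)

Z_in ≈ +j136 Ω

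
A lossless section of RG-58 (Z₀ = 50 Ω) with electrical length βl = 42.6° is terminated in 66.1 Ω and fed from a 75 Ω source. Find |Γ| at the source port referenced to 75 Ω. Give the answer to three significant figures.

|Γ| ≈ 0.234

tan(βl) = 0.92
Z_in = Z_0·(Z_L + jZ_0·tanβl)/(Z_0 + jZ_L·tanβl) = 49.2 − j13.9 Ω
Γ_s = (Z_in − Z_s)/(Z_in + Z_s) = (-25.8 − j13.9)/(124 − j13.9), |Γ_s| = 0.234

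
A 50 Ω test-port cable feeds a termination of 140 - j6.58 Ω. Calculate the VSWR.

VSWR ≈ 2.81

Γ = (Z_L − Z_0)/(Z_L + Z_0) = (90 − j6.58)/(190 − j6.58)
|Γ| = 90.2/190 = 0.475
VSWR = (1 + |Γ|)/(1 − |Γ|) = 1.47/0.525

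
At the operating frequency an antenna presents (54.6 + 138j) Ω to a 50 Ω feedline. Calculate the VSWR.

Γ = (Z_L − Z_0)/(Z_L + Z_0) = (4.6 + j138)/(104.6 + j138)
|Γ| = 138/173 = 0.797
VSWR = (1 + |Γ|)/(1 − |Γ|) = 1.8/0.203

VSWR ≈ 8.87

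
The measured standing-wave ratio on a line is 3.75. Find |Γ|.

|Γ| = (S − 1)/(S + 1) = (3.75 − 1)/(3.75 + 1) = 2.75/4.75

|Γ| ≈ 0.579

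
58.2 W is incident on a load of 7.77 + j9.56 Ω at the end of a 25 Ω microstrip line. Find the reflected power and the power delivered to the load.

P_reflected ≈ 19.4 W; P_delivered ≈ 38.8 W

|Γ| = |(-17.23 + j9.56)/(32.77 + j9.56)| = 0.577
|Γ|² = 0.333
P_refl = |Γ|²·P_inc = 19.4 W, P_del = (1 − |Γ|²)·P_inc = 38.8 W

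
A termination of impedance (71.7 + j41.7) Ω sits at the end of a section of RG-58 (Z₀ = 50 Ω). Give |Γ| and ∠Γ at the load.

Γ = (Z_L − Z_0)/(Z_L + Z_0) = (21.7 + j41.7)/(121.7 + j41.7)
|Γ| = 47/129 = 0.365

Γ ≈ 0.365 ∠ 43.6°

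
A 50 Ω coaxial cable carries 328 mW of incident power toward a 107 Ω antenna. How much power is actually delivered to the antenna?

Γ = (107 − 50)/(107 + 50) = 0.363
|Γ|² = 0.132
P_refl = |Γ|²·P_inc = 43.2 mW, P_del = (1 − |Γ|²)·P_inc = 285 mW

P_delivered ≈ 285 mW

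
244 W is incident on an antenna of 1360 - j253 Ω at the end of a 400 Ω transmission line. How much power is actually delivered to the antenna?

|Γ| = |(960 − j253)/(1760 − j253)| = 0.558
|Γ|² = 0.312
P_refl = |Γ|²·P_inc = 76.1 W, P_del = (1 − |Γ|²)·P_inc = 168 W

P_delivered ≈ 168 W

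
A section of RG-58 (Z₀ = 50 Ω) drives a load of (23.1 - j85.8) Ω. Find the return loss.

Γ = (-26.9 − j85.8)/(73.1 − j85.8), |Γ| = 0.798
RL = −20·log₁₀|Γ| = −20·log₁₀(0.798)

RL ≈ 1.96 dB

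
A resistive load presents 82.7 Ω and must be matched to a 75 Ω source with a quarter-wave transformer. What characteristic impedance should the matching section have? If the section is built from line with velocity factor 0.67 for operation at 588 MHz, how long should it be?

Z_qwt = √(Z_0·R_L) = √(75 × 82.7) = √6202
λ = 0.67·c/f = 0.342 m, so l = λ/4 = 0.0855 m

Z_qwt ≈ 78.8 Ω; length ≈ 8.55 cm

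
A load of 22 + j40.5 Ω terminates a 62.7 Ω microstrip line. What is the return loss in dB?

Γ = (-40.7 + j40.5)/(84.7 + j40.5), |Γ| = 0.612
RL = −20·log₁₀|Γ| = −20·log₁₀(0.612)

RL ≈ 4.27 dB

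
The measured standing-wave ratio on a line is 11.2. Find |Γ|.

|Γ| = (S − 1)/(S + 1) = (11.2 − 1)/(11.2 + 1) = 10.2/12.2

|Γ| ≈ 0.836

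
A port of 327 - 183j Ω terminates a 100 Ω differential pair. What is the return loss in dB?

Γ = (227 − j183)/(427 − j183), |Γ| = 0.628
RL = −20·log₁₀|Γ| = −20·log₁₀(0.628)

RL ≈ 4.05 dB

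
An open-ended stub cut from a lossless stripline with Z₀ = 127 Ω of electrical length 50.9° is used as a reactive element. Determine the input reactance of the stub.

tan(βl) = 1.23
For an open-ended stub, Z_in = −jZ_0·cot(βl) = −jZ_0/tan(βl)

X_in ≈ -103 Ω (capacitive)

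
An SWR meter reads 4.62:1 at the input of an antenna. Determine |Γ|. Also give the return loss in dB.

|Γ| = (S − 1)/(S + 1) = (4.62 − 1)/(4.62 + 1) = 3.62/5.62
RL = −20·log₁₀|Γ| = −20·log₁₀(0.644)

|Γ| ≈ 0.644; return loss ≈ 3.82 dB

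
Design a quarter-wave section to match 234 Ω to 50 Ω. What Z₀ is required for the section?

Z_qwt ≈ 108 Ω

Z_qwt = √(Z_0·R_L) = √(50 × 234) = √11700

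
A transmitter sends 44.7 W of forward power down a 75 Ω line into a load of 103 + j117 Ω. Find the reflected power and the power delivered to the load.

P_reflected ≈ 14.3 W; P_delivered ≈ 30.4 W

|Γ| = |(28 + j117)/(178 + j117)| = 0.565
|Γ|² = 0.319
P_refl = |Γ|²·P_inc = 14.3 W, P_del = (1 − |Γ|²)·P_inc = 30.4 W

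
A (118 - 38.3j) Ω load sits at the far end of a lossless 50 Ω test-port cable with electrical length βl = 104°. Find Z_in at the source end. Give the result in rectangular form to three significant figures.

Z_in ≈ 21.5 + j17.2 Ω

tan(βl) = tan(104°) = -4.01
Z_in = Z_0·(Z_L + jZ_0·tanβl)/(Z_0 + jZ_L·tanβl)
     = 50·(118 − j239)/(-104 − j473)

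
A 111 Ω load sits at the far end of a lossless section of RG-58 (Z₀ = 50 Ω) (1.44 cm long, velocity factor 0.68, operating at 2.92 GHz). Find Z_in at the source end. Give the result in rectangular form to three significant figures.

Z_in ≈ 23.9 − j11.1 Ω

λ = v/f = 0.68·c / 2.92 GHz = 0.0699 m
βl = 2π·l/λ = 2π × 0.206 = 74.2°
tan(βl) = tan(74.2°) = 3.53
Z_in = Z_0·(Z_L + jZ_0·tanβl)/(Z_0 + jZ_L·tanβl)
     = 50·(111 + j177)/(50 + j392)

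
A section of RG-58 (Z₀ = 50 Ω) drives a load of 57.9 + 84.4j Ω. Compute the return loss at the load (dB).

Γ = (7.9 + j84.4)/(107.9 + j84.4), |Γ| = 0.619
RL = −20·log₁₀|Γ| = −20·log₁₀(0.619)

RL ≈ 4.17 dB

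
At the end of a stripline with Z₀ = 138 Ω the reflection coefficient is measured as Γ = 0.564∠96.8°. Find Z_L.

Z_L ≈ 64.8 + j106 Ω

Z_L = Z_0·(1 + Γ)/(1 − Γ) = 138·(0.933 + j0.56)/(1.07 − j0.56)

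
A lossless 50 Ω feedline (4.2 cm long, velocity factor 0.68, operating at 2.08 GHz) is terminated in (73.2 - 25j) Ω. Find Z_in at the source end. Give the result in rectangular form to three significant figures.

Z_in ≈ 83.9 + j13.5 Ω

λ = v/f = 0.68·c / 2.08 GHz = 0.0981 m
βl = 2π·l/λ = 2π × 0.428 = 154°
tan(βl) = tan(154°) = -0.484
Z_in = Z_0·(Z_L + jZ_0·tanβl)/(Z_0 + jZ_L·tanβl)
     = 50·(73.2 − j49.2)/(37.9 − j35.4)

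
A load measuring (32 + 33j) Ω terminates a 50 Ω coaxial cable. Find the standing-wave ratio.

Γ = (Z_L − Z_0)/(Z_L + Z_0) = (-18 + j33)/(82 + j33)
|Γ| = 37.6/88.4 = 0.425
VSWR = (1 + |Γ|)/(1 − |Γ|) = 1.43/0.575

VSWR ≈ 2.48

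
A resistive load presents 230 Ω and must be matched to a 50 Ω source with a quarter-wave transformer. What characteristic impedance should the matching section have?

Z_qwt ≈ 107 Ω

Z_qwt = √(Z_0·R_L) = √(50 × 230) = √11500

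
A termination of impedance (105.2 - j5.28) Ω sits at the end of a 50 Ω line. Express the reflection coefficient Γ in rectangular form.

Γ ≈ 0.356 − j0.0219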